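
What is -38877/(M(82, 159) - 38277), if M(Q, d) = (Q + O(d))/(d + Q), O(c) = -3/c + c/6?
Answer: 331050614/325937581 ≈ 1.0157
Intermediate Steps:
O(c) = -3/c + c/6 (O(c) = -3/c + c*(⅙) = -3/c + c/6)
M(Q, d) = (Q - 3/d + d/6)/(Q + d) (M(Q, d) = (Q + (-3/d + d/6))/(d + Q) = (Q - 3/d + d/6)/(Q + d))
-38877/(M(82, 159) - 38277) = -38877/((-3 + (⅙)*159² + 82*159)/(159*(82 + 159)) - 38277) = -38877/((1/159)*(-3 + (⅙)*25281 + 13038)/241 - 38277) = -38877/((1/159)*(1/241)*(-3 + 8427/2 + 13038) - 38277) = -38877/((1/159)*(1/241)*(34497/2) - 38277) = -38877/(11499/25546 - 38277) = -38877/(-977812743/25546) = -38877*(-25546/977812743) = 331050614/325937581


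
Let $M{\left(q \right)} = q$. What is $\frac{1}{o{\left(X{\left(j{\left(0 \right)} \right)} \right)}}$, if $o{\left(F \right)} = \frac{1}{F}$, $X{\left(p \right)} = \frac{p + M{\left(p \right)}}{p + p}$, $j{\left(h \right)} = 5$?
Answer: $1$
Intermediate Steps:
$X{\left(p \right)} = 1$ ($X{\left(p \right)} = \frac{p + p}{p + p} = \frac{2 p}{2 p} = 2 p \frac{1}{2 p} = 1$)
$\frac{1}{o{\left(X{\left(j{\left(0 \right)} \right)} \right)}} = \frac{1}{1^{-1}} = 1^{-1} = 1$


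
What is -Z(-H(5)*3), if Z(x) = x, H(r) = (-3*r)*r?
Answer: -225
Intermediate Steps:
H(r) = -3*r**2
-Z(-H(5)*3) = -(-(-3)*5**2)*3 = -(-(-3)*25)*3 = -(-1*(-75))*3 = -75*3 = -1*225 = -225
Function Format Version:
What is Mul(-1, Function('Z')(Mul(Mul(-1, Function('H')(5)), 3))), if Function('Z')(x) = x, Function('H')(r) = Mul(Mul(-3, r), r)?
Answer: -225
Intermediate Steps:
Function('H')(r) = Mul(-3, Pow(r, 2))
Mul(-1, Function('Z')(Mul(Mul(-1, Function('H')(5)), 3))) = Mul(-1, Mul(Mul(-1, Mul(-3, Pow(5, 2))), 3)) = Mul(-1, Mul(Mul(-1, Mul(-3, 25)), 3)) = Mul(-1, Mul(Mul(-1, -75), 3)) = Mul(-1, Mul(75, 3)) = Mul(-1, 225) = -225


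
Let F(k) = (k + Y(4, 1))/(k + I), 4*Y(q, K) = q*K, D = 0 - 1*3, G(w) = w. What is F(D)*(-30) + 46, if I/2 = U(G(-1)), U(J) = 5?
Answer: 382/7 ≈ 54.571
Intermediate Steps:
D = -3 (D = 0 - 3 = -3)
Y(q, K) = K*q/4 (Y(q, K) = (q*K)/4 = (K*q)/4 = K*q/4)
I = 10 (I = 2*5 = 10)
F(k) = (1 + k)/(10 + k) (F(k) = (k + (1/4)*1*4)/(k + 10) = (k + 1)/(10 + k) = (1 + k)/(10 + k))
F(D)*(-30) + 46 = ((1 - 3)/(10 - 3))*(-30) + 46 = (-2/7)*(-30) + 46 = ((1/7)*(-2))*(-30) + 46 = -2/7*(-30) + 46 = 60/7 + 46 = 382/7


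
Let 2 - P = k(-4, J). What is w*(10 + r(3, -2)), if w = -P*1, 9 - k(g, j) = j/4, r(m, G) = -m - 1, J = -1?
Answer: 87/2 ≈ 43.500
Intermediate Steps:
r(m, G) = -1 - m
k(g, j) = 9 - j/4
P = -29/4 (P = 2 - (9 - 1/4*(-1)) = 2 - (9 + 1/4) = 2 - 1*37/4 = 2 - 37/4 = -29/4 ≈ -7.2500)
w = 29/4 (w = -1*(-29/4)*1 = (29/4)*1 = 29/4 ≈ 7.2500)
w*(10 + r(3, -2)) = 29*(10 + (-1 - 1*3))/4 = 29*(10 + (-1 - 3))/4 = 29*(10 - 4)/4 = (29/4)*6 = 87/2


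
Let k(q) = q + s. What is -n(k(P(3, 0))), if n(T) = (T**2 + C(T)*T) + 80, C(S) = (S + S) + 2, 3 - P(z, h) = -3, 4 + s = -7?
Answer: -145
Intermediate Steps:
s = -11 (s = -4 - 7 = -11)
P(z, h) = 6 (P(z, h) = 3 - 1*(-3) = 3 + 3 = 6)
C(S) = 2 + 2*S (C(S) = 2*S + 2 = 2 + 2*S)
k(q) = -11 + q (k(q) = q - 11 = -11 + q)
n(T) = 80 + T**2 + T*(2 + 2*T) (n(T) = (T**2 + (2 + 2*T)*T) + 80 = (T**2 + T*(2 + 2*T)) + 80 = 80 + T**2 + T*(2 + 2*T))
-n(k(P(3, 0))) = -(80 + 2*(-11 + 6) + 3*(-11 + 6)**2) = -(80 + 2*(-5) + 3*(-5)**2) = -(80 - 10 + 3*25) = -(80 - 10 + 75) = -1*145 = -145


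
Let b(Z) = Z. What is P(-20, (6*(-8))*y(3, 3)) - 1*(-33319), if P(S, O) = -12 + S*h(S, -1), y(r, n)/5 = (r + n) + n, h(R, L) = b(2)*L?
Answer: 33347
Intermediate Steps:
h(R, L) = 2*L
y(r, n) = 5*r + 10*n (y(r, n) = 5*((r + n) + n) = 5*((n + r) + n) = 5*(r + 2*n) = 5*r + 10*n)
P(S, O) = -12 - 2*S (P(S, O) = -12 + S*(2*(-1)) = -12 + S*(-2) = -12 - 2*S)
P(-20, (6*(-8))*y(3, 3)) - 1*(-33319) = (-12 - 2*(-20)) - 1*(-33319) = (-12 + 40) + 33319 = 28 + 33319 = 33347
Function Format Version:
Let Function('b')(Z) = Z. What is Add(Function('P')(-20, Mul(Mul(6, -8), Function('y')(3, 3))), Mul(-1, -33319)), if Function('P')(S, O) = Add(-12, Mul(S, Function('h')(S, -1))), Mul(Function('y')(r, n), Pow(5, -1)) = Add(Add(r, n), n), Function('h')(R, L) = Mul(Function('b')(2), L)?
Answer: 33347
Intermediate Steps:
Function('h')(R, L) = Mul(2, L)
Function('y')(r, n) = Add(Mul(5, r), Mul(10, n)) (Function('y')(r, n) = Mul(5, Add(Add(r, n), n)) = Mul(5, Add(Add(n, r), n)) = Mul(5, Add(r, Mul(2, n))) = Add(Mul(5, r), Mul(10, n)))
Function('P')(S, O) = Add(-12, Mul(-2, S)) (Function('P')(S, O) = Add(-12, Mul(S, Mul(2, -1))) = Add(-12, Mul(S, -2)) = Add(-12, Mul(-2, S)))
Add(Function('P')(-20, Mul(Mul(6, -8), Function('y')(3, 3))), Mul(-1, -33319)) = Add(Add(-12, Mul(-2, -20)), Mul(-1, -33319)) = Add(Add(-12, 40), 33319) = Add(28, 33319) = 33347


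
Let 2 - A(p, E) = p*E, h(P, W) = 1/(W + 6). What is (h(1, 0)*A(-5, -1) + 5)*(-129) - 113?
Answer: -1387/2 ≈ -693.50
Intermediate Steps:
h(P, W) = 1/(6 + W)
A(p, E) = 2 - E*p (A(p, E) = 2 - p*E = 2 - E*p)
(h(1, 0)*A(-5, -1) + 5)*(-129) - 113 = ((2 - 1*(-1)*(-5))/(6 + 0) + 5)*(-129) - 113 = ((2 - 5)/6 + 5)*(-129) - 113 = ((1/6)*(-3) + 5)*(-129) - 113 = (-1/2 + 5)*(-129) - 113 = (9/2)*(-129) - 113 = -1161/2 - 113 = -1387/2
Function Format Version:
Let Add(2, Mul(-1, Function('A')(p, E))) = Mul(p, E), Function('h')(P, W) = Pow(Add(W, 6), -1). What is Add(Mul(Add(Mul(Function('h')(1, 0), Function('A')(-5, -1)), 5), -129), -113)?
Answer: Rational(-1387, 2) ≈ -693.50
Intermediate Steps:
Function('h')(P, W) = Pow(Add(6, W), -1)
Function('A')(p, E) = Add(2, Mul(-1, E, p)) (Function('A')(p, E) = Add(2, Mul(-1, Mul(p, E))) = Add(2, Mul(-1, Mul(E, p))) = Add(2, Mul(-1, E, p)))
Add(Mul(Add(Mul(Function('h')(1, 0), Function('A')(-5, -1)), 5), -129), -113) = Add(Mul(Add(Mul(Pow(Add(6, 0), -1), Add(2, Mul(-1, -1, -5))), 5), -129), -113) = Add(Mul(Add(Mul(Pow(6, -1), Add(2, -5)), 5), -129), -113) = Add(Mul(Add(Mul(Rational(1, 6), -3), 5), -129), -113) = Add(Mul(Add(Rational(-1, 2), 5), -129), -113) = Add(Mul(Rational(9, 2), -129), -113) = Add(Rational(-1161, 2), -113) = Rational(-1387, 2)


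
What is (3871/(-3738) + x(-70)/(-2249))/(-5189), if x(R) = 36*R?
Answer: -101983/6231812574 ≈ -1.6365e-5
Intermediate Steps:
(3871/(-3738) + x(-70)/(-2249))/(-5189) = (3871/(-3738) + (36*(-70))/(-2249))/(-5189) = (3871*(-1/3738) - 2520*(-1/2249))*(-1/5189) = (-553/534 + 2520/2249)*(-1/5189) = (101983/1200966)*(-1/5189) = -101983/6231812574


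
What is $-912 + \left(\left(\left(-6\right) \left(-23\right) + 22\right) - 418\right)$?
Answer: $-1170$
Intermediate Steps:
$-912 + \left(\left(\left(-6\right) \left(-23\right) + 22\right) - 418\right) = -912 + \left(\left(138 + 22\right) - 418\right) = -912 + \left(160 - 418\right) = -912 - 258 = -1170$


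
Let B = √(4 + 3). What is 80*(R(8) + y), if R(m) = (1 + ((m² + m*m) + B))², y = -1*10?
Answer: 1331040 + 20640*√7 ≈ 1.3856e+6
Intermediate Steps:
B = √7 ≈ 2.6458
y = -10
R(m) = (1 + √7 + 2*m²)² (R(m) = (1 + ((m² + m*m) + √7))² = (1 + ((m² + m²) + √7))² = (1 + (2*m² + √7))² = (1 + (√7 + 2*m²))² = (1 + √7 + 2*m²)²)
80*(R(8) + y) = 80*((1 + √7 + 2*8²)² - 10) = 80*((1 + √7 + 2*64)² - 10) = 80*((1 + √7 + 128)² - 10) = 80*((129 + √7)² - 10) = 80*(-10 + (129 + √7)²) = -800 + 80*(129 + √7)²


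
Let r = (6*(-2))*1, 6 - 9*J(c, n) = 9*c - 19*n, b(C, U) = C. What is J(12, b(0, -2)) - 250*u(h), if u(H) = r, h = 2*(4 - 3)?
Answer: 8966/3 ≈ 2988.7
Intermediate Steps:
J(c, n) = ⅔ - c + 19*n/9 (J(c, n) = ⅔ - (9*c - 19*n)/9 = ⅔ - (-19*n + 9*c)/9 = ⅔ + (-c + 19*n/9) = ⅔ - c + 19*n/9)
h = 2 (h = 2*1 = 2)
r = -12 (r = -12*1 = -12)
u(H) = -12
J(12, b(0, -2)) - 250*u(h) = (⅔ - 1*12 + (19/9)*0) - 250*(-12) = (⅔ - 12 + 0) + 3000 = -34/3 + 3000 = 8966/3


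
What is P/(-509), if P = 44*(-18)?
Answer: 792/509 ≈ 1.5560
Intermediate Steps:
P = -792
P/(-509) = -792/(-509) = -792*(-1/509) = 792/509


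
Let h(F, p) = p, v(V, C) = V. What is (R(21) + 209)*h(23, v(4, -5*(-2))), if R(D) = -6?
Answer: 812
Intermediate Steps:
(R(21) + 209)*h(23, v(4, -5*(-2))) = (-6 + 209)*4 = 203*4 = 812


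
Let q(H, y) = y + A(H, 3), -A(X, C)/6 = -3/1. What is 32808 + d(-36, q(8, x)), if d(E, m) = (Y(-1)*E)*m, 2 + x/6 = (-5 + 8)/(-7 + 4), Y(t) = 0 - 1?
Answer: 32808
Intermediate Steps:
A(X, C) = 18 (A(X, C) = -(-18)/1 = -(-18) = -6*(-3) = 18)
Y(t) = -1
x = -18 (x = -12 + 6*((-5 + 8)/(-7 + 4)) = -12 + 6*(3/(-3)) = -12 + 6*(3*(-⅓)) = -12 + 6*(-1) = -12 - 6 = -18)
q(H, y) = 18 + y (q(H, y) = y + 18 = 18 + y)
d(E, m) = -E*m (d(E, m) = (-E)*m = -E*m)
32808 + d(-36, q(8, x)) = 32808 - 1*(-36)*(18 - 18) = 32808 - 1*(-36)*0 = 32808 + 0 = 32808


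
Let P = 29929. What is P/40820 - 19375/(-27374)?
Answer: 805081973/558703340 ≈ 1.4410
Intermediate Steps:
P/40820 - 19375/(-27374) = 29929/40820 - 19375/(-27374) = 29929*(1/40820) - 19375*(-1/27374) = 29929/40820 + 19375/27374 = 805081973/558703340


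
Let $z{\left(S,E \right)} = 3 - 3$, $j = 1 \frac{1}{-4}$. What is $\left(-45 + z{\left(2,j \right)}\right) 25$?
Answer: $-1125$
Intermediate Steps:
$j = - \frac{1}{4}$ ($j = 1 \left(- \frac{1}{4}\right) = - \frac{1}{4} \approx -0.25$)
$z{\left(S,E \right)} = 0$
$\left(-45 + z{\left(2,j \right)}\right) 25 = \left(-45 + 0\right) 25 = \left(-45\right) 25 = -1125$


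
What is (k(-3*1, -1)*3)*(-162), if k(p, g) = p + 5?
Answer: -972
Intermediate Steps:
k(p, g) = 5 + p
(k(-3*1, -1)*3)*(-162) = ((5 - 3*1)*3)*(-162) = ((5 - 3)*3)*(-162) = (2*3)*(-162) = 6*(-162) = -972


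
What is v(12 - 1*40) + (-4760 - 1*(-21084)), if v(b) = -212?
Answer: 16112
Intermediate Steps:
v(12 - 1*40) + (-4760 - 1*(-21084)) = -212 + (-4760 - 1*(-21084)) = -212 + (-4760 + 21084) = -212 + 16324 = 16112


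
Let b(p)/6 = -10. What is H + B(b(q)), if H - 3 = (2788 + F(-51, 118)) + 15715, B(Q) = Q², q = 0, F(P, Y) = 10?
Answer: 22116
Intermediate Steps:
b(p) = -60 (b(p) = 6*(-10) = -60)
H = 18516 (H = 3 + ((2788 + 10) + 15715) = 3 + (2798 + 15715) = 3 + 18513 = 18516)
H + B(b(q)) = 18516 + (-60)² = 18516 + 3600 = 22116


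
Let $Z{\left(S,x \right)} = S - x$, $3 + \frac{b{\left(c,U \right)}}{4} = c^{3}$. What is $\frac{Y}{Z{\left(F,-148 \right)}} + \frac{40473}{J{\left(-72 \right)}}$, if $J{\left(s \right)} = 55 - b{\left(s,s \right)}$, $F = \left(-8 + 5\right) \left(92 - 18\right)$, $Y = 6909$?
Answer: $- \frac{10312549629}{110486366} \approx -93.338$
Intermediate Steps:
$F = -222$ ($F = \left(-3\right) 74 = -222$)
$b{\left(c,U \right)} = -12 + 4 c^{3}$
$J{\left(s \right)} = 67 - 4 s^{3}$ ($J{\left(s \right)} = 55 - \left(-12 + 4 s^{3}\right) = 67 - 4 s^{3}$)
$\frac{Y}{Z{\left(F,-148 \right)}} + \frac{40473}{J{\left(-72 \right)}} = \frac{6909}{-222 - -148} + \frac{40473}{67 - 4 \left(-72\right)^{3}} = \frac{6909}{-222 + 148} + \frac{40473}{67 - -1492992} = \frac{6909}{-74} + \frac{40473}{67 + 1492992} = 6909 \left(- \frac{1}{74}\right) + \frac{40473}{1493059} = - \frac{6909}{74} + 40473 \cdot \frac{1}{1493059} = - \frac{6909}{74} + \frac{40473}{1493059} = - \frac{10312549629}{110486366}$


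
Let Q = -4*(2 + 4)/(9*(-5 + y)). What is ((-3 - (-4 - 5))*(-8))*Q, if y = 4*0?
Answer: -128/5 ≈ -25.600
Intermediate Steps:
y = 0
Q = 8/15 (Q = -4*(2 + 4)/(9*(-5 + 0)) = -4/(-(-15)/6*(-3)) = -4/(-3*(-⅚)*(-3)) = -4/((5/2)*(-3)) = -4/(-15/2) = -4*(-2/15) = 8/15 ≈ 0.53333)
((-3 - (-4 - 5))*(-8))*Q = ((-3 - (-4 - 5))*(-8))*(8/15) = ((-3 - 1*(-9))*(-8))*(8/15) = ((-3 + 9)*(-8))*(8/15) = (6*(-8))*(8/15) = -48*8/15 = -128/5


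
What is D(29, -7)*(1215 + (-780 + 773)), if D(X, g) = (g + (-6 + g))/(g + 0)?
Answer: 24160/7 ≈ 3451.4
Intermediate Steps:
D(X, g) = (-6 + 2*g)/g
D(29, -7)*(1215 + (-780 + 773)) = (2 - 6/(-7))*(1215 + (-780 + 773)) = (2 - 6*(-⅐))*(1215 - 7) = (2 + 6/7)*1208 = (20/7)*1208 = 24160/7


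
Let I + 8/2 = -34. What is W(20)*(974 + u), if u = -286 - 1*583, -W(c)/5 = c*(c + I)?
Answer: 189000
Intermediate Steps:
I = -38 (I = -4 - 34 = -38)
W(c) = -5*c*(-38 + c) (W(c) = -5*c*(c - 38) = -5*c*(-38 + c))
u = -869 (u = -286 - 583 = -869)
W(20)*(974 + u) = (5*20*(38 - 1*20))*(974 - 869) = (5*20*(38 - 20))*105 = (5*20*18)*105 = 1800*105 = 189000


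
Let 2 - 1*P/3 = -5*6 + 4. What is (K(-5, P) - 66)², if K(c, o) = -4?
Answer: 4900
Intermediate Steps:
P = 84 (P = 6 - 3*(-5*6 + 4) = 6 - 3*(-30 + 4) = 6 - 3*(-26) = 6 + 78 = 84)
(K(-5, P) - 66)² = (-4 - 66)² = (-70)² = 4900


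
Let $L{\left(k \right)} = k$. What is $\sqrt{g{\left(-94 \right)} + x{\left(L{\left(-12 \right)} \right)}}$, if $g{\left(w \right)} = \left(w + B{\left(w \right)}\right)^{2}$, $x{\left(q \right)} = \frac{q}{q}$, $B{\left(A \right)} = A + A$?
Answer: $5 \sqrt{3181} \approx 282.0$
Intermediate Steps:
$B{\left(A \right)} = 2 A$
$x{\left(q \right)} = 1$
$g{\left(w \right)} = 9 w^{2}$ ($g{\left(w \right)} = \left(w + 2 w\right)^{2} = \left(3 w\right)^{2} = 9 w^{2}$)
$\sqrt{g{\left(-94 \right)} + x{\left(L{\left(-12 \right)} \right)}} = \sqrt{9 \left(-94\right)^{2} + 1} = \sqrt{9 \cdot 8836 + 1} = \sqrt{79524 + 1} = \sqrt{79525} = 5 \sqrt{3181}$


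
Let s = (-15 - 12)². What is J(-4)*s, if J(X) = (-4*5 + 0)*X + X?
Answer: 55404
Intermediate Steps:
J(X) = -19*X (J(X) = (-20 + 0)*X + X = -20*X + X = -19*X)
s = 729 (s = (-27)² = 729)
J(-4)*s = -19*(-4)*729 = 76*729 = 55404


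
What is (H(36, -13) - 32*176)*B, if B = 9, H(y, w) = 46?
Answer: -50274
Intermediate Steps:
(H(36, -13) - 32*176)*B = (46 - 32*176)*9 = (46 - 5632)*9 = -5586*9 = -50274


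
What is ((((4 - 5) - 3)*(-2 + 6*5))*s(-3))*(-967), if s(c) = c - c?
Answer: 0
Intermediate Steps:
s(c) = 0
((((4 - 5) - 3)*(-2 + 6*5))*s(-3))*(-967) = ((((4 - 5) - 3)*(-2 + 6*5))*0)*(-967) = (((-1 - 3)*(-2 + 30))*0)*(-967) = (-4*28*0)*(-967) = -112*0*(-967) = 0*(-967) = 0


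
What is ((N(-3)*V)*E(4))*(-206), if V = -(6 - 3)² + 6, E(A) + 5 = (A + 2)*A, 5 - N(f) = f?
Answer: 93936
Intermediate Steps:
N(f) = 5 - f
E(A) = -5 + A*(2 + A) (E(A) = -5 + (A + 2)*A = -5 + (2 + A)*A = -5 + A*(2 + A))
V = -3 (V = -1*3² + 6 = -1*9 + 6 = -9 + 6 = -3)
((N(-3)*V)*E(4))*(-206) = (((5 - 1*(-3))*(-3))*(-5 + 4² + 2*4))*(-206) = (((5 + 3)*(-3))*(-5 + 16 + 8))*(-206) = ((8*(-3))*19)*(-206) = -24*19*(-206) = -456*(-206) = 93936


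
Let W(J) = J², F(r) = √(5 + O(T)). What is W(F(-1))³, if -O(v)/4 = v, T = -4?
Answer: 9261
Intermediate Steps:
O(v) = -4*v
F(r) = √21 (F(r) = √(5 - 4*(-4)) = √(5 + 16) = √21)
W(F(-1))³ = ((√21)²)³ = 21³ = 9261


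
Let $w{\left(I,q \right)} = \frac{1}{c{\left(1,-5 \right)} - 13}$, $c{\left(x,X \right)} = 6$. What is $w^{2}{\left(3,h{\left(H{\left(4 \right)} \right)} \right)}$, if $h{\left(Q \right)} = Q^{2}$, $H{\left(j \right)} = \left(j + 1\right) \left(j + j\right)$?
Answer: $\frac{1}{49} \approx 0.020408$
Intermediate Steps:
$H{\left(j \right)} = 2 j \left(1 + j\right)$ ($H{\left(j \right)} = \left(1 + j\right) 2 j = 2 j \left(1 + j\right)$)
$w{\left(I,q \right)} = - \frac{1}{7}$ ($w{\left(I,q \right)} = \frac{1}{6 - 13} = \frac{1}{-7} = - \frac{1}{7}$)
$w^{2}{\left(3,h{\left(H{\left(4 \right)} \right)} \right)} = \left(- \frac{1}{7}\right)^{2} = \frac{1}{49}$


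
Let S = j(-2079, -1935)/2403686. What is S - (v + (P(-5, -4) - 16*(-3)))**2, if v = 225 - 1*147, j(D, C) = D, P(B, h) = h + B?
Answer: -32904059733/2403686 ≈ -13689.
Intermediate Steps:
P(B, h) = B + h
v = 78 (v = 225 - 147 = 78)
S = -2079/2403686 ≈ -0.00086492
S - (v + (P(-5, -4) - 16*(-3)))**2 = -2079/2403686 - (78 + ((-5 - 4) - 16*(-3)))**2 = -2079/2403686 - (78 + (-9 + 48))**2 = -2079/2403686 - (78 + 39)**2 = -2079/2403686 - 1*117**2 = -2079/2403686 - 1*13689 = -2079/2403686 - 13689 = -32904059733/2403686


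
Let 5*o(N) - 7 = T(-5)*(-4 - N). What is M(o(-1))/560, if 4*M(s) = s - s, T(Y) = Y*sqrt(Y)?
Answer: 0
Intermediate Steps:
T(Y) = Y**(3/2)
o(N) = 7/5 - I*sqrt(5)*(-4 - N) (o(N) = 7/5 + ((-5)**(3/2)*(-4 - N))/5 = 7/5 + ((-5*I*sqrt(5))*(-4 - N))/5 = 7/5 + (-5*I*sqrt(5)*(-4 - N))/5 = 7/5 - I*sqrt(5)*(-4 - N))
M(s) = 0 (M(s) = (s - s)/4 = (1/4)*0 = 0)
M(o(-1))/560 = 0/560 = 0*(1/560) = 0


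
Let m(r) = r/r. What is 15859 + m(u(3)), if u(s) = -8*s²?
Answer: 15860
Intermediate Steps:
m(r) = 1
15859 + m(u(3)) = 15859 + 1 = 15860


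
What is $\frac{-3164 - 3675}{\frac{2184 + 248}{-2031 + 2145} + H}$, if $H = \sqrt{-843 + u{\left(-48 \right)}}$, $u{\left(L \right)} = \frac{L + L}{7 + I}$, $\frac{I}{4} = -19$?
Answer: $- \frac{30201024}{268421} + \frac{61551 i \sqrt{445211}}{268421} \approx -112.51 + 153.0 i$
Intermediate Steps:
$I = -76$ ($I = 4 \left(-19\right) = -76$)
$u{\left(L \right)} = - \frac{2 L}{69}$ ($u{\left(L \right)} = \frac{L + L}{7 - 76} = \frac{2 L}{-69} = 2 L \left(- \frac{1}{69}\right) = - \frac{2 L}{69}$)
$H = \frac{i \sqrt{445211}}{23}$ ($H = \sqrt{-843 - - \frac{32}{23}} = \sqrt{-843 + \frac{32}{23}} = \sqrt{- \frac{19357}{23}} = \frac{i \sqrt{445211}}{23} \approx 29.01 i$)
$\frac{-3164 - 3675}{\frac{2184 + 248}{-2031 + 2145} + H} = \frac{-3164 - 3675}{\frac{2184 + 248}{-2031 + 2145} + \frac{i \sqrt{445211}}{23}} = - \frac{6839}{\frac{2432}{114} + \frac{i \sqrt{445211}}{23}} = - \frac{6839}{2432 \cdot \frac{1}{114} + \frac{i \sqrt{445211}}{23}} = - \frac{6839}{\frac{64}{3} + \frac{i \sqrt{445211}}{23}}$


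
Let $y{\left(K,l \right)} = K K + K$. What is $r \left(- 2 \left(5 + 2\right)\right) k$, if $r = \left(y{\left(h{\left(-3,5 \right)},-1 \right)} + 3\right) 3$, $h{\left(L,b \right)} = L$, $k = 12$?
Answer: $-4536$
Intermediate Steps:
$y{\left(K,l \right)} = K + K^{2}$ ($y{\left(K,l \right)} = K^{2} + K = K + K^{2}$)
$r = 27$ ($r = \left(- 3 \left(1 - 3\right) + 3\right) 3 = \left(\left(-3\right) \left(-2\right) + 3\right) 3 = \left(6 + 3\right) 3 = 9 \cdot 3 = 27$)
$r \left(- 2 \left(5 + 2\right)\right) k = 27 \left(- 2 \left(5 + 2\right)\right) 12 = 27 \left(\left(-2\right) 7\right) 12 = 27 \left(-14\right) 12 = \left(-378\right) 12 = -4536$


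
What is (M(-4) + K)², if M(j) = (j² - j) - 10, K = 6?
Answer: 256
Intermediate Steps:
M(j) = -10 + j² - j
(M(-4) + K)² = ((-10 + (-4)² - 1*(-4)) + 6)² = ((-10 + 16 + 4) + 6)² = (10 + 6)² = 16² = 256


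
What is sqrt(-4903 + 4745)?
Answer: I*sqrt(158) ≈ 12.57*I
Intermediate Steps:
sqrt(-4903 + 4745) = sqrt(-158) = I*sqrt(158)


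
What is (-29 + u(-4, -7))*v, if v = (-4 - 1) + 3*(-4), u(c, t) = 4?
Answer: 425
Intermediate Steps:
v = -17 (v = -5 - 12 = -17)
(-29 + u(-4, -7))*v = (-29 + 4)*(-17) = -25*(-17) = 425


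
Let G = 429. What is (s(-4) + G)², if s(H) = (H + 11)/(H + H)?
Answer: 11730625/64 ≈ 1.8329e+5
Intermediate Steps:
s(H) = (11 + H)/(2*H) (s(H) = (11 + H)/((2*H)) = (11 + H)*(1/(2*H)) = (11 + H)/(2*H))
(s(-4) + G)² = ((½)*(11 - 4)/(-4) + 429)² = ((½)*(-¼)*7 + 429)² = (-7/8 + 429)² = (3425/8)² = 11730625/64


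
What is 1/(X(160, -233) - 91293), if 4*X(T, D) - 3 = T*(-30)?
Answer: -4/369969 ≈ -1.0812e-5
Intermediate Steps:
X(T, D) = ¾ - 15*T/2 (X(T, D) = ¾ + (T*(-30))/4 = ¾ + (-30*T)/4 = ¾ - 15*T/2)
1/(X(160, -233) - 91293) = 1/((¾ - 15/2*160) - 91293) = 1/((¾ - 1200) - 91293) = 1/(-4797/4 - 91293) = 1/(-369969/4) = -4/369969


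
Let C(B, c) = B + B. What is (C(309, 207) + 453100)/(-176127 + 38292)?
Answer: -453718/137835 ≈ -3.2917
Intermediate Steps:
C(B, c) = 2*B
(C(309, 207) + 453100)/(-176127 + 38292) = (2*309 + 453100)/(-176127 + 38292) = (618 + 453100)/(-137835) = 453718*(-1/137835) = -453718/137835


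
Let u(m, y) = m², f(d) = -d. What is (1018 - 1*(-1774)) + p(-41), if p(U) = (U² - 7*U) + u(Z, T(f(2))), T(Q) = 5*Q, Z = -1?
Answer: 4761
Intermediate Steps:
p(U) = 1 + U² - 7*U (p(U) = (U² - 7*U) + (-1)² = (U² - 7*U) + 1 = 1 + U² - 7*U)
(1018 - 1*(-1774)) + p(-41) = (1018 - 1*(-1774)) + (1 + (-41)² - 7*(-41)) = (1018 + 1774) + (1 + 1681 + 287) = 2792 + 1969 = 4761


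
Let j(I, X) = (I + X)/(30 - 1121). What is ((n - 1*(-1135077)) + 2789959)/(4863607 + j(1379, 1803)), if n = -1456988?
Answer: 2692640368/5306192055 ≈ 0.50745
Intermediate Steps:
j(I, X) = -I/1091 - X/1091 (j(I, X) = (I + X)/(-1091) = (I + X)*(-1/1091) = -I/1091 - X/1091)
((n - 1*(-1135077)) + 2789959)/(4863607 + j(1379, 1803)) = ((-1456988 - 1*(-1135077)) + 2789959)/(4863607 + (-1/1091*1379 - 1/1091*1803)) = ((-1456988 + 1135077) + 2789959)/(4863607 + (-1379/1091 - 1803/1091)) = (-321911 + 2789959)/(4863607 - 3182/1091) = 2468048/(5306192055/1091) = 2468048*(1091/5306192055) = 2692640368/5306192055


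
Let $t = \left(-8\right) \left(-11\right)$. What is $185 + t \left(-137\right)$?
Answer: $-11871$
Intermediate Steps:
$t = 88$
$185 + t \left(-137\right) = 185 + 88 \left(-137\right) = 185 - 12056 = -11871$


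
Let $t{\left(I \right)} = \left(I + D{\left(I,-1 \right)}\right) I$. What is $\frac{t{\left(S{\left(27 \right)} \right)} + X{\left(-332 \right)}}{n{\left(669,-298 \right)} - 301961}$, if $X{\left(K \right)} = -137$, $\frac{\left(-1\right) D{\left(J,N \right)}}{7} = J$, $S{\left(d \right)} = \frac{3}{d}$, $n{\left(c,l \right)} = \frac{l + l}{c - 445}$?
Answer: $\frac{207256}{456569055} \approx 0.00045394$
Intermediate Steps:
$n{\left(c,l \right)} = \frac{2 l}{-445 + c}$
$D{\left(J,N \right)} = - 7 J$
$t{\left(I \right)} = - 6 I^{2}$ ($t{\left(I \right)} = \left(I - 7 I\right) I = - 6 I I = - 6 I^{2}$)
$\frac{t{\left(S{\left(27 \right)} \right)} + X{\left(-332 \right)}}{n{\left(669,-298 \right)} - 301961} = \frac{- 6 \left(\frac{3}{27}\right)^{2} - 137}{2 \left(-298\right) \frac{1}{-445 + 669} - 301961} = \frac{- 6 \left(3 \cdot \frac{1}{27}\right)^{2} - 137}{2 \left(-298\right) \frac{1}{224} - 301961} = \frac{- \frac{6}{81} - 137}{2 \left(-298\right) \frac{1}{224} - 301961} = \frac{\left(-6\right) \frac{1}{81} - 137}{- \frac{149}{56} - 301961} = \frac{- \frac{2}{27} - 137}{- \frac{16909965}{56}} = \left(- \frac{3701}{27}\right) \left(- \frac{56}{16909965}\right) = \frac{207256}{456569055}$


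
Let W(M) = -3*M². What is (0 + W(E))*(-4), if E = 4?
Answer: 192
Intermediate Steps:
(0 + W(E))*(-4) = (0 - 3*4²)*(-4) = (0 - 3*16)*(-4) = (0 - 48)*(-4) = -48*(-4) = 192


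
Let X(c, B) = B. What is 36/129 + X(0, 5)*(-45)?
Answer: -9663/43 ≈ -224.72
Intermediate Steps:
36/129 + X(0, 5)*(-45) = 36/129 + 5*(-45) = 36*(1/129) - 225 = 12/43 - 225 = -9663/43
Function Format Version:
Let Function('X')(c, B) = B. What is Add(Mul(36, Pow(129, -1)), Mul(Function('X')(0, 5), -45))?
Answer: Rational(-9663, 43) ≈ -224.72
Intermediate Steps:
Add(Mul(36, Pow(129, -1)), Mul(Function('X')(0, 5), -45)) = Add(Mul(36, Pow(129, -1)), Mul(5, -45)) = Add(Mul(36, Rational(1, 129)), -225) = Add(Rational(12, 43), -225) = Rational(-9663, 43)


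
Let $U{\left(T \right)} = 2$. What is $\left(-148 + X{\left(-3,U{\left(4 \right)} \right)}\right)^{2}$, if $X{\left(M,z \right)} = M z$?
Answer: $23716$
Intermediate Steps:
$\left(-148 + X{\left(-3,U{\left(4 \right)} \right)}\right)^{2} = \left(-148 - 6\right)^{2} = \left(-154\right)^{2} = 23716$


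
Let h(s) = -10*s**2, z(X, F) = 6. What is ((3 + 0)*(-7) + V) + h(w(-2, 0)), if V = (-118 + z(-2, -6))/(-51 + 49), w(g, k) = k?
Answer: 35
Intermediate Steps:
V = 56 (V = (-118 + 6)/(-51 + 49) = -112/(-2) = -112*(-1/2) = 56)
((3 + 0)*(-7) + V) + h(w(-2, 0)) = ((3 + 0)*(-7) + 56) - 10*0**2 = (3*(-7) + 56) - 10*0 = (-21 + 56) + 0 = 35 + 0 = 35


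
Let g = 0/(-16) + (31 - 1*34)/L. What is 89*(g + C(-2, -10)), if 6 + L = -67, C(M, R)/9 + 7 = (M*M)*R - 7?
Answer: -3157275/73 ≈ -43250.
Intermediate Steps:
C(M, R) = -126 + 9*R*M² (C(M, R) = -63 + 9*((M*M)*R - 7) = -63 + 9*(M²*R - 7) = -63 + 9*(R*M² - 7) = -63 + 9*(-7 + R*M²) = -63 + (-63 + 9*R*M²) = -126 + 9*R*M²)
L = -73 (L = -6 - 67 = -73)
g = 3/73 (g = 0/(-16) + (31 - 1*34)/(-73) = 0*(-1/16) + (31 - 34)*(-1/73) = 0 - 3*(-1/73) = 0 + 3/73 = 3/73 ≈ 0.041096)
89*(g + C(-2, -10)) = 89*(3/73 + (-126 + 9*(-10)*(-2)²)) = 89*(3/73 + (-126 + 9*(-10)*4)) = 89*(3/73 + (-126 - 360)) = 89*(3/73 - 486) = 89*(-35475/73) = -3157275/73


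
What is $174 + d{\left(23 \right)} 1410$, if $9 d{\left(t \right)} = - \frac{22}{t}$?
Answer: $\frac{1666}{69} \approx 24.145$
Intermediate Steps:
$d{\left(t \right)} = - \frac{22}{9 t}$ ($d{\left(t \right)} = \frac{\left(-22\right) \frac{1}{t}}{9} = - \frac{22}{9 t}$)
$174 + d{\left(23 \right)} 1410 = 174 + - \frac{22}{9 \cdot 23} \cdot 1410 = 174 + \left(- \frac{22}{9}\right) \frac{1}{23} \cdot 1410 = 174 - \frac{10340}{69} = \frac{1666}{69}$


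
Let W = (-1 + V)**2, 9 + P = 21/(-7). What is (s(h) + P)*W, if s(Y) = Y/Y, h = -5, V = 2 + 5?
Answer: -396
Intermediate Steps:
V = 7
P = -12 (P = -9 + 21/(-7) = -9 + 21*(-1/7) = -9 - 3 = -12)
s(Y) = 1
W = 36 (W = (-1 + 7)**2 = 6**2 = 36)
(s(h) + P)*W = (1 - 12)*36 = -11*36 = -396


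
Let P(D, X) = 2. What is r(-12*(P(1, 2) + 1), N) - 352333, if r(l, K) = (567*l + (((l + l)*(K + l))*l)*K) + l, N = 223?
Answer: 107716211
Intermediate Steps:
r(l, K) = 568*l + 2*K*l**2*(K + l) (r(l, K) = (567*l + (((2*l)*(K + l))*l)*K) + l = (567*l + ((2*l*(K + l))*l)*K) + l = (567*l + (2*l**2*(K + l))*K) + l = (567*l + 2*K*l**2*(K + l)) + l = 568*l + 2*K*l**2*(K + l))
r(-12*(P(1, 2) + 1), N) - 352333 = 2*(-12*(2 + 1))*(284 + 223*(-12*(2 + 1))**2 - 12*(2 + 1)*223**2) - 352333 = 2*(-12*3)*(284 + 223*(-12*3)**2 - 12*3*49729) - 352333 = 2*(-36)*(284 + 223*(-36)**2 - 36*49729) - 352333 = 2*(-36)*(284 + 223*1296 - 1790244) - 352333 = 2*(-36)*(284 + 289008 - 1790244) - 352333 = 2*(-36)*(-1500952) - 352333 = 108068544 - 352333 = 107716211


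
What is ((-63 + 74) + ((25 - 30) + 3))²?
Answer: 81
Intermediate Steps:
((-63 + 74) + ((25 - 30) + 3))² = (11 + (-5 + 3))² = (11 - 2)² = 9² = 81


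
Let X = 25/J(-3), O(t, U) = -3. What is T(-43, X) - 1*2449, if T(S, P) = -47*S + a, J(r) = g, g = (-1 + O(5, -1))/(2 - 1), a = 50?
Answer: -378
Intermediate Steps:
g = -4 (g = (-1 - 3)/(2 - 1) = -4/1 = -4*1 = -4)
J(r) = -4
X = -25/4 (X = 25/(-4) = 25*(-1/4) = -25/4 ≈ -6.2500)
T(S, P) = 50 - 47*S (T(S, P) = -47*S + 50 = 50 - 47*S)
T(-43, X) - 1*2449 = (50 - 47*(-43)) - 1*2449 = (50 + 2021) - 2449 = 2071 - 2449 = -378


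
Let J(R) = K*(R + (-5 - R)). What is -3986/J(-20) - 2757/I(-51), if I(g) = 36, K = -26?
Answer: -83651/780 ≈ -107.24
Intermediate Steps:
J(R) = 130 (J(R) = -26*(R + (-5 - R)) = -26*(-5) = 130)
-3986/J(-20) - 2757/I(-51) = -3986/130 - 2757/36 = -3986*1/130 - 2757*1/36 = -1993/65 - 919/12 = -83651/780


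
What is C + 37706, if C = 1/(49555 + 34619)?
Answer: 3173864845/84174 ≈ 37706.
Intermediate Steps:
C = 1/84174 ≈ 1.1880e-5
C + 37706 = 1/84174 + 37706 = 3173864845/84174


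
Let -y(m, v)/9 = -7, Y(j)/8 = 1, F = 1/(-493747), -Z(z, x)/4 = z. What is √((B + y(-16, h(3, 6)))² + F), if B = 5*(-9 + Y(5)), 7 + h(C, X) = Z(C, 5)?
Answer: 7*√16736662039521/493747 ≈ 58.000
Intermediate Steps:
Z(z, x) = -4*z
h(C, X) = -7 - 4*C
F = -1/493747 ≈ -2.0253e-6
Y(j) = 8 (Y(j) = 8*1 = 8)
y(m, v) = 63 (y(m, v) = -9*(-7) = 63)
B = -5 (B = 5*(-9 + 8) = 5*(-1) = -5)
√((B + y(-16, h(3, 6)))² + F) = √((-5 + 63)² - 1/493747) = √(58² - 1/493747) = √(3364 - 1/493747) = √(1660964907/493747) = 7*√16736662039521/493747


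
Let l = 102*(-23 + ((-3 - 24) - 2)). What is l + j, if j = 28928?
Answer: 23624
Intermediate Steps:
l = -5304 (l = 102*(-23 + (-27 - 2)) = 102*(-23 - 29) = 102*(-52) = -5304)
l + j = -5304 + 28928 = 23624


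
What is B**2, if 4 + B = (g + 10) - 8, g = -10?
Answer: 144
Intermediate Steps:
B = -12 (B = -4 + ((-10 + 10) - 8) = -4 + (0 - 8) = -4 - 8 = -12)
B**2 = (-12)**2 = 144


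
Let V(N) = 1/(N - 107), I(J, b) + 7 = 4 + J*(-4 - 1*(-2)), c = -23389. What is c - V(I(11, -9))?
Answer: -3087347/132 ≈ -23389.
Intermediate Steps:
I(J, b) = -3 - 2*J (I(J, b) = -7 + (4 + J*(-4 - 1*(-2))) = -7 + (4 + J*(-4 + 2)) = -7 + (4 + J*(-2)) = -7 + (4 - 2*J) = -3 - 2*J)
V(N) = 1/(-107 + N)
c - V(I(11, -9)) = -23389 - 1/(-107 + (-3 - 2*11)) = -23389 - 1/(-107 + (-3 - 22)) = -23389 - 1/(-107 - 25) = -23389 - 1/(-132) = -23389 - 1*(-1/132) = -23389 + 1/132 = -3087347/132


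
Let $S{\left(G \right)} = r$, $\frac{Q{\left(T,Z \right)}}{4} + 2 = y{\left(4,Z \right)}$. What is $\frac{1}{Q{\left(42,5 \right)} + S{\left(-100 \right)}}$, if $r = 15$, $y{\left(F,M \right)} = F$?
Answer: $\frac{1}{23} \approx 0.043478$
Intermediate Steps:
$Q{\left(T,Z \right)} = 8$ ($Q{\left(T,Z \right)} = -8 + 4 \cdot 4 = -8 + 16 = 8$)
$S{\left(G \right)} = 15$
$\frac{1}{Q{\left(42,5 \right)} + S{\left(-100 \right)}} = \frac{1}{8 + 15} = \frac{1}{23}$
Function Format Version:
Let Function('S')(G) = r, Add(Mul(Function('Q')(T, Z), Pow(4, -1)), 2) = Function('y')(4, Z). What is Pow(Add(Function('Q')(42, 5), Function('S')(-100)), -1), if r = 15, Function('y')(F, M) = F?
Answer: Rational(1, 23) ≈ 0.043478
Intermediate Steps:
Function('Q')(T, Z) = 8 (Function('Q')(T, Z) = Add(-8, Mul(4, 4)) = Add(-8, 16) = 8)
Function('S')(G) = 15
Pow(Add(Function('Q')(42, 5), Function('S')(-100)), -1) = Pow(Add(8, 15), -1) = Pow(23, -1) = Rational(1, 23)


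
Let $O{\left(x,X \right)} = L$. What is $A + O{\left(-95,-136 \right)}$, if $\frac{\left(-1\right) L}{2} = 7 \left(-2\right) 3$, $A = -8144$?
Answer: $-8060$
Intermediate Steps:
$L = 84$ ($L = - 2 \cdot 7 \left(-2\right) 3 = - 2 \left(\left(-14\right) 3\right) = \left(-2\right) \left(-42\right) = 84$)
$O{\left(x,X \right)} = 84$
$A + O{\left(-95,-136 \right)} = -8144 + 84 = -8060$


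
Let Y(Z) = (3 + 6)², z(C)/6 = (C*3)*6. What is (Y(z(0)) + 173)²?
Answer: 64516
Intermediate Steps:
z(C) = 108*C (z(C) = 6*((C*3)*6) = 6*((3*C)*6) = 6*(18*C) = 108*C)
Y(Z) = 81 (Y(Z) = 9² = 81)
(Y(z(0)) + 173)² = (81 + 173)² = 254² = 64516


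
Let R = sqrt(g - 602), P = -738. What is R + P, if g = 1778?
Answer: -738 + 14*sqrt(6) ≈ -703.71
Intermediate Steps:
R = 14*sqrt(6) (R = sqrt(1778 - 602) = sqrt(1176) = 14*sqrt(6) ≈ 34.293)
R + P = 14*sqrt(6) - 738 = -738 + 14*sqrt(6)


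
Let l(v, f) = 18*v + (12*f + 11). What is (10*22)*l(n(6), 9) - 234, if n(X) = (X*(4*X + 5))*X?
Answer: 4160186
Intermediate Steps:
n(X) = X²*(5 + 4*X) (n(X) = (X*(5 + 4*X))*X = X²*(5 + 4*X))
l(v, f) = 11 + 12*f + 18*v (l(v, f) = 18*v + (11 + 12*f) = 11 + 12*f + 18*v)
(10*22)*l(n(6), 9) - 234 = (10*22)*(11 + 12*9 + 18*(6²*(5 + 4*6))) - 234 = 220*(11 + 108 + 18*(36*(5 + 24))) - 234 = 220*(11 + 108 + 18*(36*29)) - 234 = 220*(11 + 108 + 18*1044) - 234 = 220*(11 + 108 + 18792) - 234 = 220*18911 - 234 = 4160420 - 234 = 4160186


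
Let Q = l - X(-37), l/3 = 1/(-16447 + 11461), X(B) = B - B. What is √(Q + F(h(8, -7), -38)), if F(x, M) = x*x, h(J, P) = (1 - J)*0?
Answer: I*√1662/1662 ≈ 0.024529*I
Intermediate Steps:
h(J, P) = 0
X(B) = 0
l = -1/1662 (l = 3/(-16447 + 11461) = 3/(-4986) = 3*(-1/4986) = -1/1662 ≈ -0.00060168)
F(x, M) = x²
Q = -1/1662 (Q = -1/1662 - 1*0 = -1/1662 + 0 = -1/1662 ≈ -0.00060168)
√(Q + F(h(8, -7), -38)) = √(-1/1662 + 0²) = √(-1/1662 + 0) = √(-1/1662) = I*√1662/1662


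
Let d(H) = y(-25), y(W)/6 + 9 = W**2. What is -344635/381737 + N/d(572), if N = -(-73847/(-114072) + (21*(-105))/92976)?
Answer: -563003609906090761/623497750703283456 ≈ -0.90298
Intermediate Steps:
y(W) = -54 + 6*W**2
d(H) = 3696 (d(H) = -54 + 6*(-25)**2 = -54 + 6*625 = -54 + 3750 = 3696)
N = -275602913/441914928 (N = -(-73847*(-1/114072) - 2205*1/92976) = -(73847/114072 - 735/30992) = -1*275602913/441914928 = -275602913/441914928 ≈ -0.62366)
-344635/381737 + N/d(572) = -344635/381737 - 275602913/441914928/3696 = -344635*1/381737 - 275602913/441914928*1/3696 = -344635/381737 - 275602913/1633317573888 = -563003609906090761/623497750703283456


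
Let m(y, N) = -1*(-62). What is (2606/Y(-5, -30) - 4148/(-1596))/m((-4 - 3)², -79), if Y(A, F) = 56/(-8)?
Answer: -147505/24738 ≈ -5.9627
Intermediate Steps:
Y(A, F) = -7 (Y(A, F) = 56*(-⅛) = -7)
m(y, N) = 62
(2606/Y(-5, -30) - 4148/(-1596))/m((-4 - 3)², -79) = (2606/(-7) - 4148/(-1596))/62 = (2606*(-⅐) - 4148*(-1/1596))*(1/62) = (-2606/7 + 1037/399)*(1/62) = -147505/399*1/62 = -147505/24738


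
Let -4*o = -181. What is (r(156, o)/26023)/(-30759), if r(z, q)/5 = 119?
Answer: -595/800441457 ≈ -7.4334e-7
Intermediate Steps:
o = 181/4 (o = -1/4*(-181) = 181/4 ≈ 45.250)
r(z, q) = 595 (r(z, q) = 5*119 = 595)
(r(156, o)/26023)/(-30759) = (595/26023)/(-30759) = (595*(1/26023))*(-1/30759) = (595/26023)*(-1/30759) = -595/800441457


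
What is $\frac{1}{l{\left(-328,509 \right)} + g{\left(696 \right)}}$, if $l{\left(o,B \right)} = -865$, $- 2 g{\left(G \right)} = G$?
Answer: $- \frac{1}{1213} \approx -0.0008244$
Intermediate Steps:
$g{\left(G \right)} = - \frac{G}{2}$
$\frac{1}{l{\left(-328,509 \right)} + g{\left(696 \right)}} = \frac{1}{-865 - 348} = \frac{1}{-1213} = - \frac{1}{1213}$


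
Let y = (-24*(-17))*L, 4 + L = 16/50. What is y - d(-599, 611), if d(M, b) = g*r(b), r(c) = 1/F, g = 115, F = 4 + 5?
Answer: -340699/225 ≈ -1514.2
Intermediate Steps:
F = 9
r(c) = ⅑ (r(c) = 1/9 = ⅑)
d(M, b) = 115/9 (d(M, b) = 115*(⅑) = 115/9)
L = -92/25 (L = -4 + 16/50 = -4 + 16*(1/50) = -4 + 8/25 = -92/25 ≈ -3.6800)
y = -37536/25 (y = -24*(-17)*(-92/25) = 408*(-92/25) = -37536/25 ≈ -1501.4)
y - d(-599, 611) = -37536/25 - 1*115/9 = -37536/25 - 115/9 = -340699/225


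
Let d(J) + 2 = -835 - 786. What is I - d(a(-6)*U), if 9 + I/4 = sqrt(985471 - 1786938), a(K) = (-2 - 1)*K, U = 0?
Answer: 1587 + 4*I*sqrt(801467) ≈ 1587.0 + 3581.0*I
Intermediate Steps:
a(K) = -3*K
d(J) = -1623 (d(J) = -2 + (-835 - 786) = -2 - 1621 = -1623)
I = -36 + 4*I*sqrt(801467) (I = -36 + 4*sqrt(985471 - 1786938) = -36 + 4*sqrt(-801467) = -36 + 4*(I*sqrt(801467)) = -36 + 4*I*sqrt(801467) ≈ -36.0 + 3581.0*I)
I - d(a(-6)*U) = (-36 + 4*I*sqrt(801467)) - 1*(-1623) = (-36 + 4*I*sqrt(801467)) + 1623 = 1587 + 4*I*sqrt(801467)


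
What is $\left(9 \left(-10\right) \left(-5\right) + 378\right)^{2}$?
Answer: $685584$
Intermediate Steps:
$\left(9 \left(-10\right) \left(-5\right) + 378\right)^{2} = \left(\left(-90\right) \left(-5\right) + 378\right)^{2} = \left(450 + 378\right)^{2} = 828^{2} = 685584$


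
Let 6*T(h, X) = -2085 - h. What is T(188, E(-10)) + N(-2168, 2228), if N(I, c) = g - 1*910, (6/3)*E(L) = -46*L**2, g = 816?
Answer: -2837/6 ≈ -472.83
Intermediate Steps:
E(L) = -23*L**2 (E(L) = (-46*L**2)/2 = -23*L**2)
N(I, c) = -94 (N(I, c) = 816 - 1*910 = 816 - 910 = -94)
T(h, X) = -695/2 - h/6 (T(h, X) = (-2085 - h)/6 = -695/2 - h/6)
T(188, E(-10)) + N(-2168, 2228) = (-695/2 - 1/6*188) - 94 = (-695/2 - 94/3) - 94 = -2273/6 - 94 = -2837/6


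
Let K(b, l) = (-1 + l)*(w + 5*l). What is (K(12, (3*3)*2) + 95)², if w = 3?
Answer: 2808976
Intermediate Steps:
K(b, l) = (-1 + l)*(3 + 5*l)
(K(12, (3*3)*2) + 95)² = ((-3 - 2*3*3*2 + 5*((3*3)*2)²) + 95)² = ((-3 - 18*2 + 5*(9*2)²) + 95)² = ((-3 - 2*18 + 5*18²) + 95)² = ((-3 - 36 + 5*324) + 95)² = ((-3 - 36 + 1620) + 95)² = (1581 + 95)² = 1676² = 2808976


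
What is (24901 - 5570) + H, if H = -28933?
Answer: -9602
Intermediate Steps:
(24901 - 5570) + H = (24901 - 5570) - 28933 = 19331 - 28933 = -9602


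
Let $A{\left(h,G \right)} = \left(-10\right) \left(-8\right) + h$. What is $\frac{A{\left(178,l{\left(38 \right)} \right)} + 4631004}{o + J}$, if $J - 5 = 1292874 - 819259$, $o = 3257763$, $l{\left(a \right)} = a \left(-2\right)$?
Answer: $\frac{4631262}{3731383} \approx 1.2412$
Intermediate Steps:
$l{\left(a \right)} = - 2 a$
$J = 473620$ ($J = 5 + \left(1292874 - 819259\right) = 5 + 473615 = 473620$)
$A{\left(h,G \right)} = 80 + h$
$\frac{A{\left(178,l{\left(38 \right)} \right)} + 4631004}{o + J} = \frac{\left(80 + 178\right) + 4631004}{3257763 + 473620} = \frac{258 + 4631004}{3731383} = 4631262 \cdot \frac{1}{3731383} = \frac{4631262}{3731383}$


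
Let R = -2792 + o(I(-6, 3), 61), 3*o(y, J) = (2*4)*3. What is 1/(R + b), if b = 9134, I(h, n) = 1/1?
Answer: 1/6350 ≈ 0.00015748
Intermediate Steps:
I(h, n) = 1
o(y, J) = 8 (o(y, J) = ((2*4)*3)/3 = (8*3)/3 = (1/3)*24 = 8)
R = -2784 (R = -2792 + 8 = -2784)
1/(R + b) = 1/(-2784 + 9134) = 1/6350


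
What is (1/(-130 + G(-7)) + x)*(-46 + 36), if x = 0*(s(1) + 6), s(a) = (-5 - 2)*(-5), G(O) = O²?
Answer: 10/81 ≈ 0.12346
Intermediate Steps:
s(a) = 35 (s(a) = -7*(-5) = 35)
x = 0 (x = 0*(35 + 6) = 0*41 = 0)
(1/(-130 + G(-7)) + x)*(-46 + 36) = (1/(-130 + (-7)²) + 0)*(-46 + 36) = (1/(-130 + 49) + 0)*(-10) = (1/(-81) + 0)*(-10) = (-1/81 + 0)*(-10) = -1/81*(-10) = 10/81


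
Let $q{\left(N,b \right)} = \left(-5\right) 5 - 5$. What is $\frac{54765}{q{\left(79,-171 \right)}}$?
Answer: $- \frac{3651}{2} \approx -1825.5$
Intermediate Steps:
$q{\left(N,b \right)} = -30$ ($q{\left(N,b \right)} = -25 - 5 = -30$)
$\frac{54765}{q{\left(79,-171 \right)}} = \frac{54765}{-30} = 54765 \left(- \frac{1}{30}\right) = - \frac{3651}{2}$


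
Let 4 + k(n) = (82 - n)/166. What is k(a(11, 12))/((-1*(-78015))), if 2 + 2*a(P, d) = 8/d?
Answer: -872/19425735 ≈ -4.4889e-5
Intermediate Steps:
a(P, d) = -1 + 4/d (a(P, d) = -1 + (8/d)/2 = -1 + 4/d)
k(n) = -291/83 - n/166 (k(n) = -4 + (82 - n)/166 = -4 + (82 - n)*(1/166) = -4 + (41/83 - n/166) = -291/83 - n/166)
k(a(11, 12))/((-1*(-78015))) = (-291/83 - (4 - 1*12)/(166*12))/((-1*(-78015))) = (-291/83 - (4 - 12)/1992)/78015 = (-291/83 - (-8)/1992)*(1/78015) = (-291/83 - 1/166*(-⅔))*(1/78015) = (-291/83 + 1/249)*(1/78015) = -872/249*1/78015 = -872/19425735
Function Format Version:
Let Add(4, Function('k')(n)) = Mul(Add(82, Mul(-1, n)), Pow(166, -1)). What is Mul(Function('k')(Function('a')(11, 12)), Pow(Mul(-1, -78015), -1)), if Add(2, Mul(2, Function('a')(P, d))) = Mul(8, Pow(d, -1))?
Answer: Rational(-872, 19425735) ≈ -4.4889e-5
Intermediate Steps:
Function('a')(P, d) = Add(-1, Mul(4, Pow(d, -1))) (Function('a')(P, d) = Add(-1, Mul(Rational(1, 2), Mul(8, Pow(d, -1)))) = Add(-1, Mul(4, Pow(d, -1))))
Function('k')(n) = Add(Rational(-291, 83), Mul(Rational(-1, 166), n)) (Function('k')(n) = Add(-4, Mul(Add(82, Mul(-1, n)), Pow(166, -1))) = Add(-4, Mul(Add(82, Mul(-1, n)), Rational(1, 166))) = Add(-4, Add(Rational(41, 83), Mul(Rational(-1, 166), n))) = Add(Rational(-291, 83), Mul(Rational(-1, 166), n)))
Mul(Function('k')(Function('a')(11, 12)), Pow(Mul(-1, -78015), -1)) = Mul(Add(Rational(-291, 83), Mul(Rational(-1, 166), Mul(Pow(12, -1), Add(4, Mul(-1, 12))))), Pow(Mul(-1, -78015), -1)) = Mul(Add(Rational(-291, 83), Mul(Rational(-1, 166), Mul(Rational(1, 12), Add(4, -12)))), Pow(78015, -1)) = Mul(Add(Rational(-291, 83), Mul(Rational(-1, 166), Mul(Rational(1, 12), -8))), Rational(1, 78015)) = Mul(Add(Rational(-291, 83), Mul(Rational(-1, 166), Rational(-2, 3))), Rational(1, 78015)) = Mul(Add(Rational(-291, 83), Rational(1, 249)), Rational(1, 78015)) = Mul(Rational(-872, 249), Rational(1, 78015)) = Rational(-872, 19425735)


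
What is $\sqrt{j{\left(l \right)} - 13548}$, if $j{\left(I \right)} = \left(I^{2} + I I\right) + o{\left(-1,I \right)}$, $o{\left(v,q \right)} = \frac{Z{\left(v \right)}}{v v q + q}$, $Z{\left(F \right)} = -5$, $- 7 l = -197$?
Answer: $\frac{i \sqrt{91005296934}}{2758} \approx 109.38 i$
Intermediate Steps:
$l = \frac{197}{7}$ ($l = \left(- \frac{1}{7}\right) \left(-197\right) = \frac{197}{7} \approx 28.143$)
$o{\left(v,q \right)} = - \frac{5}{q + q v^{2}}$ ($o{\left(v,q \right)} = - \frac{5}{v v q + q} = - \frac{5}{v^{2} q + q} = - \frac{5}{q v^{2} + q} = - \frac{5}{q + q v^{2}}$)
$j{\left(I \right)} = 2 I^{2} - \frac{5}{2 I}$ ($j{\left(I \right)} = \left(I^{2} + I I\right) - \frac{5}{I \left(1 + \left(-1\right)^{2}\right)} = \left(I^{2} + I^{2}\right) - \frac{5}{I \left(1 + 1\right)} = 2 I^{2} - \frac{5}{I 2} = 2 I^{2} - 5 \frac{1}{I} \frac{1}{2} = 2 I^{2} - \frac{5}{2 I}$)
$\sqrt{j{\left(l \right)} - 13548} = \sqrt{\frac{-5 + 4 \left(\frac{197}{7}\right)^{3}}{2 \cdot \frac{197}{7}} - 13548} = \sqrt{\frac{1}{2} \cdot \frac{7}{197} \left(-5 + 4 \cdot \frac{7645373}{343}\right) - 13548} = \sqrt{\frac{1}{2} \cdot \frac{7}{197} \left(-5 + \frac{30581492}{343}\right) - 13548} = \sqrt{\frac{1}{2} \cdot \frac{7}{197} \cdot \frac{30579777}{343} - 13548} = \sqrt{\frac{30579777}{19306} - 13548} = \sqrt{- \frac{230977911}{19306}} = \frac{i \sqrt{91005296934}}{2758}$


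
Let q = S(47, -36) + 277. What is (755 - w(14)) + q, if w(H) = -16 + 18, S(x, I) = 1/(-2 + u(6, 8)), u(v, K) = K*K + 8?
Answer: 72101/70 ≈ 1030.0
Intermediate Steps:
u(v, K) = 8 + K² (u(v, K) = K² + 8 = 8 + K²)
S(x, I) = 1/70 (S(x, I) = 1/(-2 + (8 + 8²)) = 1/(-2 + (8 + 64)) = 1/(-2 + 72) = 1/70)
w(H) = 2
q = 19391/70 (q = 1/70 + 277 = 19391/70 ≈ 277.01)
(755 - w(14)) + q = (755 - 1*2) + 19391/70 = (755 - 2) + 19391/70 = 753 + 19391/70 = 72101/70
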